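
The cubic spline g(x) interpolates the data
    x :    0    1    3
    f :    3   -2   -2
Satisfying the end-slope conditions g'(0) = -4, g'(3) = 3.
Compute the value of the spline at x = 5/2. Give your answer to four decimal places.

-3.2344

Put σ_i = g'' at the i-th knot. Here h = (1, 2) and Δ = (-5, 0), so the interior equations h_(i-1)·σ_(i-1) + 2(h_(i-1)+h_i)·σ_i + h_i·σ_(i+1) = 6(Δ_i − Δ_(i-1)) read
  1·σ_0 + 6·σ_1 + 2·σ_2 = 6(Δ_1 - Δ_0) = 30
Clamped end conditions give two more equations: 2h_0·σ_0 + h_0·σ_1 = 6(Δ_0 - g'(0)) = -6 and h_1·σ_1 + 2h_1·σ_2 = 6(g'(3) - Δ_1) = 18.
Hence σ_0 = -17/3, σ_1 = 16/3, σ_2 = 11/6.
On [1, 3], g(x) = -2 - 25/6·(x - 1) + 8/3·(x - 1)² - 7/24·(x - 1)³.
With (x - 1) = 3/2: g(5/2) = -207/64.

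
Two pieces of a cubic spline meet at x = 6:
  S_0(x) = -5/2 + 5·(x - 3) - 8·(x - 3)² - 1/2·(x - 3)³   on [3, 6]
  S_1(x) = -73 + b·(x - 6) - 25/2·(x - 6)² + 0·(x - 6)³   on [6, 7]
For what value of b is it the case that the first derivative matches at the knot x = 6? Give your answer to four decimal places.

S_0'(x) = 5 - 16·(x - 3) - 3/2·(x - 3)², so S_0'(6) = -113/2. On the right, S_1'(6) = b, so b = -113/2.

-56.5000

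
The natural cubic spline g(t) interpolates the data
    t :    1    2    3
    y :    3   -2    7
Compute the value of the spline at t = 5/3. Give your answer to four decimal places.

Put σ_i = g'' at the i-th knot. Here h = (1, 1) and Δ = (-5, 9), so the interior equations h_(i-1)·σ_(i-1) + 2(h_(i-1)+h_i)·σ_i + h_i·σ_(i+1) = 6(Δ_i − Δ_(i-1)) read
  1·σ_0 + 4·σ_1 + 1·σ_2 = 6(Δ_1 - Δ_0) = 84
Natural end conditions: σ_0 = σ_2 = 0.
Forward elimination and back-substitution give σ_0 = 0, σ_1 = 21, σ_2 = 0.
On [1, 2], g(t) = 3 - 17/2·(t - 1) + 0·(t - 1)² + 7/2·(t - 1)³.
With (t - 1) = 2/3: g(5/3) = -44/27.

-1.6296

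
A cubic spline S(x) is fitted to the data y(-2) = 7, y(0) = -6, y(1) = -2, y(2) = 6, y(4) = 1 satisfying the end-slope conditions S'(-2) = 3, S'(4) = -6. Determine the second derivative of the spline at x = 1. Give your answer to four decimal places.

4.5000

With M_i denoting the second derivative at x_i, h_i = 2, 1, 1, 2, and Δ_i = (y_(i+1) − y_i)/h_i = -13/2, 4, 8, -5/2:
  2·M_0 + 6·M_1 + 1·M_2 = 6(Δ_1 - Δ_0) = 63
  1·M_1 + 4·M_2 + 1·M_3 = 6(Δ_2 - Δ_1) = 24
  1·M_2 + 6·M_3 + 2·M_4 = 6(Δ_3 - Δ_2) = -63
Clamped end conditions give two more equations: 2h_0·M_0 + h_0·M_1 = 6(Δ_0 - S'(-2)) = -57 and h_3·M_3 + 2h_3·M_4 = 6(S'(4) - Δ_3) = -21.
Solving: M_0 = -459/20, M_1 = 87/5, M_2 = 9/2, M_3 = -57/5, M_4 = 9/20.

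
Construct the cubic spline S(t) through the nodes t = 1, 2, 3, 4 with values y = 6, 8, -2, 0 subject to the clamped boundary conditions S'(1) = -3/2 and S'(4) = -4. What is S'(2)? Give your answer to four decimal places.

Write m_i for S''(x_i). With h_i = 1, 1, 1 and divided differences Δ_i = 2, -10, 2, the continuity of S' gives the tridiagonal system
  1·m_0 + 4·m_1 + 1·m_2 = 6(Δ_1 - Δ_0) = -72
  1·m_1 + 4·m_2 + 1·m_3 = 6(Δ_2 - Δ_1) = 72
Clamped end conditions give two more equations: 2h_0·m_0 + h_0·m_1 = 6(Δ_0 - S'(1)) = 21 and h_2·m_2 + 2h_2·m_3 = 6(S'(4) - Δ_2) = -36.
Forward elimination and back-substitution give m_0 = 82/3, m_1 = -101/3, m_2 = 106/3, m_3 = -107/3.
On [2, 3], S'(t) = b_1 + 2c_1·(t - 2) + 3d_1·(t - 2)² with b_1 = Δ_1 - h_1(2m_1 + m_2)/6 = -14/3, c_1 = m_1/2 = -101/6, d_1 = (m_2 - m_1)/(6h_1) = 23/2. So S'(2) = -14/3.

-4.6667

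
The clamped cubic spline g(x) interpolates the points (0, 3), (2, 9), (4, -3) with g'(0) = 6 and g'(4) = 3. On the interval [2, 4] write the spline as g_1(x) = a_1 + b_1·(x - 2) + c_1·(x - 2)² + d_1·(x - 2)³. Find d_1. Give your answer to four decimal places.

With M_i denoting the second derivative at x_i, h_i = 2, 2, and Δ_i = (y_(i+1) − y_i)/h_i = 3, -6:
  2·M_0 + 8·M_1 + 2·M_2 = 6(Δ_1 - Δ_0) = -54
Clamped end conditions give two more equations: 2h_0·M_0 + h_0·M_1 = 6(Δ_0 - g'(0)) = -18 and h_1·M_1 + 2h_1·M_2 = 6(g'(4) - Δ_1) = 54.
Forward elimination and back-substitution give M_0 = 3/2, M_1 = -12, M_2 = 39/2.
On [2, 4], with g_1(x) = a_1 + b_1·(x - 2) + c_1·(x - 2)² + d_1·(x - 2)³: c_1 = M_1/2 = -6, d_1 = (M_2 - M_1)/(6h_1) = 21/8, b_1 = Δ_1 - h_1(2M_1 + M_2)/6 = -9/2.

2.6250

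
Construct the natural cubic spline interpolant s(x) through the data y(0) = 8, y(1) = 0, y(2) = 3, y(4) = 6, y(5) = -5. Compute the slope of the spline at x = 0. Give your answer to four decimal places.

-10.7541

Let σ_i = s''(x_i). Step sizes h_i = 1, 1, 2, 1; slopes of the chords Δ_i = (y_(i+1) - y_i)/h_i = -8, 3, 3/2, -11.
  1·σ_0 + 4·σ_1 + 1·σ_2 = 6(Δ_1 - Δ_0) = 66
  1·σ_1 + 6·σ_2 + 2·σ_3 = 6(Δ_2 - Δ_1) = -9
  2·σ_2 + 6·σ_3 + 1·σ_4 = 6(Δ_3 - Δ_2) = -75
Natural end conditions: σ_0 = σ_4 = 0.
Forward elimination and back-substitution give σ_0 = 0, σ_1 = 1008/61, σ_2 = -6/61, σ_3 = -1521/122, σ_4 = 0.
On [0, 1], s'(x) = b_0 + 2c_0·x + 3d_0·x² with b_0 = Δ_0 - h_0(2σ_0 + σ_1)/6 = -656/61, c_0 = σ_0/2 = 0, d_0 = (σ_1 - σ_0)/(6h_0) = 168/61. So s'(0) = -656/61.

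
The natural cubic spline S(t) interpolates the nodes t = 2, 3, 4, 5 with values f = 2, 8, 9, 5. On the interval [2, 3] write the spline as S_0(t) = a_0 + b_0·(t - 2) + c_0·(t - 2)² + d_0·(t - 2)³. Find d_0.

Let m_i = S''(x_i). Step sizes h_i = 1, 1, 1; slopes of the chords Δ_i = (y_(i+1) - y_i)/h_i = 6, 1, -4.
  1·m_0 + 4·m_1 + 1·m_2 = 6(Δ_1 - Δ_0) = -30
  1·m_1 + 4·m_2 + 1·m_3 = 6(Δ_2 - Δ_1) = -30
Natural end conditions: m_0 = m_3 = 0.
Forward elimination and back-substitution give m_0 = 0, m_1 = -6, m_2 = -6, m_3 = 0.
On [2, 3], with S_0(t) = a_0 + b_0·(t - 2) + c_0·(t - 2)² + d_0·(t - 2)³: c_0 = m_0/2 = 0, d_0 = (m_1 - m_0)/(6h_0) = -1, b_0 = Δ_0 - h_0(2m_0 + m_1)/6 = 7.

-1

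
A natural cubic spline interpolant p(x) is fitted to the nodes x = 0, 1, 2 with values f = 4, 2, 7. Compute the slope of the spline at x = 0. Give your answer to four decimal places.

Let M_i = p''(x_i). Step sizes h_i = 1, 1; slopes of the chords Δ_i = (y_(i+1) - y_i)/h_i = -2, 5.
  1·M_0 + 4·M_1 + 1·M_2 = 6(Δ_1 - Δ_0) = 42
Natural end conditions: M_0 = M_2 = 0.
Solving: M_0 = 0, M_1 = 21/2, M_2 = 0.
On [0, 1], p'(x) = b_0 + 2c_0·x + 3d_0·x² with b_0 = Δ_0 - h_0(2M_0 + M_1)/6 = -15/4, c_0 = M_0/2 = 0, d_0 = (M_1 - M_0)/(6h_0) = 7/4. So p'(0) = -15/4.

-3.7500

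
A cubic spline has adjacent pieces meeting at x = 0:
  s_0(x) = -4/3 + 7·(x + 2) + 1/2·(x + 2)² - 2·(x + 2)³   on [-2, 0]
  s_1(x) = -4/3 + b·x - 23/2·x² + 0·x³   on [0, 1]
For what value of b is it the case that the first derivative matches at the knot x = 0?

-15

s_0'(x) = 7 + 1·(x + 2) - 6·(x + 2)², so s_0'(0) = -15. On the right, s_1'(0) = b, so b = -15.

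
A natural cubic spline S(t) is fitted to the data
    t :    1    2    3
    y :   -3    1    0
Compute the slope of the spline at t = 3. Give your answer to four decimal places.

-2.2500

Let m_i = S''(x_i). Step sizes h_i = 1, 1; slopes of the chords Δ_i = (y_(i+1) - y_i)/h_i = 4, -1.
  1·m_0 + 4·m_1 + 1·m_2 = 6(Δ_1 - Δ_0) = -30
Natural end conditions: m_0 = m_2 = 0.
Solving: m_0 = 0, m_1 = -15/2, m_2 = 0.
On [2, 3], S'(t) = b_1 + 2c_1·(t - 2) + 3d_1·(t - 2)² with b_1 = Δ_1 - h_1(2m_1 + m_2)/6 = 3/2, c_1 = m_1/2 = -15/4, d_1 = (m_2 - m_1)/(6h_1) = 5/4. So S'(3) = -9/4.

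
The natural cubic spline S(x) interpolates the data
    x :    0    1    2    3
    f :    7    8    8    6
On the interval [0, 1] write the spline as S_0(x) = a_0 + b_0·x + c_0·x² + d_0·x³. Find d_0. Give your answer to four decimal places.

Write m_i for S''(x_i). With h_i = 1, 1, 1 and divided differences Δ_i = 1, 0, -2, the continuity of S' gives the tridiagonal system
  1·m_0 + 4·m_1 + 1·m_2 = 6(Δ_1 - Δ_0) = -6
  1·m_1 + 4·m_2 + 1·m_3 = 6(Δ_2 - Δ_1) = -12
Natural end conditions: m_0 = m_3 = 0.
Solving the tridiagonal system: m_0 = 0, m_1 = -4/5, m_2 = -14/5, m_3 = 0.
On [0, 1], with S_0(x) = a_0 + b_0·x + c_0·x² + d_0·x³: c_0 = m_0/2 = 0, d_0 = (m_1 - m_0)/(6h_0) = -2/15, b_0 = Δ_0 - h_0(2m_0 + m_1)/6 = 17/15.

-0.1333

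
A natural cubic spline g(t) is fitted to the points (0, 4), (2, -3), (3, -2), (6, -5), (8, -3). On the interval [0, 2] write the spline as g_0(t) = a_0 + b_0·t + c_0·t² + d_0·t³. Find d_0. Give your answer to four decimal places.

Let m_i = g''(x_i). Step sizes h_i = 2, 1, 3, 2; slopes of the chords Δ_i = (y_(i+1) - y_i)/h_i = -7/2, 1, -1, 1.
  2·m_0 + 6·m_1 + 1·m_2 = 6(Δ_1 - Δ_0) = 27
  1·m_1 + 8·m_2 + 3·m_3 = 6(Δ_2 - Δ_1) = -12
  3·m_2 + 10·m_3 + 2·m_4 = 6(Δ_3 - Δ_2) = 12
Natural end conditions: m_0 = m_4 = 0.
Forward elimination and back-substitution give m_0 = 0, m_1 = 2073/416, m_2 = -603/208, m_3 = 861/416, m_4 = 0.
On [0, 2], with g_0(t) = a_0 + b_0·t + c_0·t² + d_0·t³: c_0 = m_0/2 = 0, d_0 = (m_1 - m_0)/(6h_0) = 691/1664, b_0 = Δ_0 - h_0(2m_0 + m_1)/6 = -2147/416.

0.4153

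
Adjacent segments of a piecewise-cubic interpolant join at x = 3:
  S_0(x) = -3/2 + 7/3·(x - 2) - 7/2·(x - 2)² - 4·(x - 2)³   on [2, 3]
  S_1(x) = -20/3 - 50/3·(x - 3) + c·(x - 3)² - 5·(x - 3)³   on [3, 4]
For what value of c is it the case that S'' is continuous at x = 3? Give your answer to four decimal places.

-15.5000

S_0''(x) = -7 - 24·(x - 2), so S_0''(3) = -31. On the right, S_1''(3) = 2c, so c = -31/2.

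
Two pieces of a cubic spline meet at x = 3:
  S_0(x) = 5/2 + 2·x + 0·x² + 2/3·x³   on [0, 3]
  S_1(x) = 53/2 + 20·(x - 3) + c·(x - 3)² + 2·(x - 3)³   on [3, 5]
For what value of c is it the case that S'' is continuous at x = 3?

6

S_0''(x) = 0 + 4·x, so S_0''(3) = 12. On the right, S_1''(3) = 2c, so c = 6.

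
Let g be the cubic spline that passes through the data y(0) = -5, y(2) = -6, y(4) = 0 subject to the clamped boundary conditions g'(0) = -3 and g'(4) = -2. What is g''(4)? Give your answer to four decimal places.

Write m_i for g''(x_i). With h_i = 2, 2 and divided differences Δ_i = -1/2, 3, the continuity of g' gives the tridiagonal system
  2·m_0 + 8·m_1 + 2·m_2 = 6(Δ_1 - Δ_0) = 21
Clamped end conditions give two more equations: 2h_0·m_0 + h_0·m_1 = 6(Δ_0 - g'(0)) = 15 and h_1·m_1 + 2h_1·m_2 = 6(g'(4) - Δ_1) = -30.
Solving: m_0 = 11/8, m_1 = 19/4, m_2 = -79/8.

-9.8750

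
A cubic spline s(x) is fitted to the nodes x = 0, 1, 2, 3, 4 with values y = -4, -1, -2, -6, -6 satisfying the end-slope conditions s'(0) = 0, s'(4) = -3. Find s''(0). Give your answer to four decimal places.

12.9643

Put σ_i = s'' at the i-th knot. Here h = (1, 1, 1, 1) and Δ = (3, -1, -4, 0), so the interior equations h_(i-1)·σ_(i-1) + 2(h_(i-1)+h_i)·σ_i + h_i·σ_(i+1) = 6(Δ_i − Δ_(i-1)) read
  1·σ_0 + 4·σ_1 + 1·σ_2 = 6(Δ_1 - Δ_0) = -24
  1·σ_1 + 4·σ_2 + 1·σ_3 = 6(Δ_2 - Δ_1) = -18
  1·σ_2 + 4·σ_3 + 1·σ_4 = 6(Δ_3 - Δ_2) = 24
Clamped end conditions give two more equations: 2h_0·σ_0 + h_0·σ_1 = 6(Δ_0 - s'(0)) = 18 and h_3·σ_3 + 2h_3·σ_4 = 6(s'(4) - Δ_3) = -18.
Hence σ_0 = 363/28, σ_1 = -111/14, σ_2 = -21/4, σ_3 = 153/14, σ_4 = -405/28.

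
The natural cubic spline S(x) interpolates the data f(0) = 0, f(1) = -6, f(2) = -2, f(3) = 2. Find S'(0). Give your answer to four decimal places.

Let σ_i = S''(x_i). Step sizes h_i = 1, 1, 1; slopes of the chords Δ_i = (y_(i+1) - y_i)/h_i = -6, 4, 4.
  1·σ_0 + 4·σ_1 + 1·σ_2 = 6(Δ_1 - Δ_0) = 60
  1·σ_1 + 4·σ_2 + 1·σ_3 = 6(Δ_2 - Δ_1) = 0
Natural end conditions: σ_0 = σ_3 = 0.
Hence σ_0 = 0, σ_1 = 16, σ_2 = -4, σ_3 = 0.
On [0, 1], S'(x) = b_0 + 2c_0·x + 3d_0·x² with b_0 = Δ_0 - h_0(2σ_0 + σ_1)/6 = -26/3, c_0 = σ_0/2 = 0, d_0 = (σ_1 - σ_0)/(6h_0) = 8/3. So S'(0) = -26/3.

-8.6667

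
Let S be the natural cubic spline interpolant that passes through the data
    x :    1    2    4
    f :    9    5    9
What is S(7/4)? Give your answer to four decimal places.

5.6719

Let σ_i = S''(x_i). Step sizes h_i = 1, 2; slopes of the chords Δ_i = (y_(i+1) - y_i)/h_i = -4, 2.
  1·σ_0 + 6·σ_1 + 2·σ_2 = 6(Δ_1 - Δ_0) = 36
Natural end conditions: σ_0 = σ_2 = 0.
Solving the tridiagonal system: σ_0 = 0, σ_1 = 6, σ_2 = 0.
On [1, 2], S(x) = 9 - 5·(x - 1) + 0·(x - 1)² + 1·(x - 1)³.
With (x - 1) = 3/4: S(7/4) = 363/64.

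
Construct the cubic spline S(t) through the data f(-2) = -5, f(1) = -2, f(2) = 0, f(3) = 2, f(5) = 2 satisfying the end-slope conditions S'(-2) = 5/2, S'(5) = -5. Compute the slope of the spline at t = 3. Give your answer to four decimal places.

2.1392

Write M_i for S''(x_i). With h_i = 3, 1, 1, 2 and divided differences Δ_i = 1, 2, 2, 0, the continuity of S' gives the tridiagonal system
  3·M_0 + 8·M_1 + 1·M_2 = 6(Δ_1 - Δ_0) = 6
  1·M_1 + 4·M_2 + 1·M_3 = 6(Δ_2 - Δ_1) = 0
  1·M_2 + 6·M_3 + 2·M_4 = 6(Δ_3 - Δ_2) = -12
Clamped end conditions give two more equations: 2h_0·M_0 + h_0·M_1 = 6(Δ_0 - S'(-2)) = -9 and h_3·M_3 + 2h_3·M_4 = 6(S'(5) - Δ_3) = -30.
Hence M_0 = -186/79, M_1 = 135/79, M_2 = -48/79, M_3 = 57/79, M_4 = -621/79.
On [3, 5], S'(t) = b_3 + 2c_3·(t - 3) + 3d_3·(t - 3)² with b_3 = Δ_3 - h_3(2M_3 + M_4)/6 = 169/79, c_3 = M_3/2 = 57/158, d_3 = (M_4 - M_3)/(6h_3) = -113/158. So S'(3) = 169/79.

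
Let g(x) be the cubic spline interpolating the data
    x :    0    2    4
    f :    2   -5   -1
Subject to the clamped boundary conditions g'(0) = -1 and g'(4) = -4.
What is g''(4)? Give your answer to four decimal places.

Write σ_i for g''(x_i). With h_i = 2, 2 and divided differences Δ_i = -7/2, 2, the continuity of g' gives the tridiagonal system
  2·σ_0 + 8·σ_1 + 2·σ_2 = 6(Δ_1 - Δ_0) = 33
Clamped end conditions give two more equations: 2h_0·σ_0 + h_0·σ_1 = 6(Δ_0 - g'(0)) = -15 and h_1·σ_1 + 2h_1·σ_2 = 6(g'(4) - Δ_1) = -36.
Solving: σ_0 = -69/8, σ_1 = 39/4, σ_2 = -111/8.

-13.8750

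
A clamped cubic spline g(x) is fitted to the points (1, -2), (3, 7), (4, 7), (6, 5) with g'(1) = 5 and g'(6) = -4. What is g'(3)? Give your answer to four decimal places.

1.5313

With M_i denoting the second derivative at x_i, h_i = 2, 1, 2, and Δ_i = (y_(i+1) − y_i)/h_i = 9/2, 0, -1:
  2·M_0 + 6·M_1 + 1·M_2 = 6(Δ_1 - Δ_0) = -27
  1·M_1 + 6·M_2 + 2·M_3 = 6(Δ_2 - Δ_1) = -6
Clamped end conditions give two more equations: 2h_0·M_0 + h_0·M_1 = 6(Δ_0 - g'(1)) = -3 and h_2·M_2 + 2h_2·M_3 = 6(g'(6) - Δ_2) = -18.
Solving the tridiagonal system: M_0 = 63/32, M_1 = -87/16, M_2 = 27/16, M_3 = -171/32.
On [3, 4], g'(x) = b_1 + 2c_1·(x - 3) + 3d_1·(x - 3)² with b_1 = Δ_1 - h_1(2M_1 + M_2)/6 = 49/32, c_1 = M_1/2 = -87/32, d_1 = (M_2 - M_1)/(6h_1) = 19/16. So g'(3) = 49/32.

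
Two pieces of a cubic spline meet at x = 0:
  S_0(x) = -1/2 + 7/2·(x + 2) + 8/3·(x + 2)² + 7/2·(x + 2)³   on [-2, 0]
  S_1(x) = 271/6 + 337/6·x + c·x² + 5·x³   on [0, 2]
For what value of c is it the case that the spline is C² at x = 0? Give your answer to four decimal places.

S_0''(x) = 16/3 + 21·(x + 2), so S_0''(0) = 142/3. On the right, S_1''(0) = 2c, so c = 71/3.

23.6667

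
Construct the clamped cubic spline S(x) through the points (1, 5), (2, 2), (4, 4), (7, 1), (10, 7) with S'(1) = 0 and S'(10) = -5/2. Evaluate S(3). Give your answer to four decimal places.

2.1238

Let M_i = S''(x_i). Step sizes h_i = 1, 2, 3, 3; slopes of the chords Δ_i = (y_(i+1) - y_i)/h_i = -3, 1, -1, 2.
  1·M_0 + 6·M_1 + 2·M_2 = 6(Δ_1 - Δ_0) = 24
  2·M_1 + 10·M_2 + 3·M_3 = 6(Δ_2 - Δ_1) = -12
  3·M_2 + 12·M_3 + 3·M_4 = 6(Δ_3 - Δ_2) = 18
Clamped end conditions give two more equations: 2h_0·M_0 + h_0·M_1 = 6(Δ_0 - S'(1)) = -18 and h_3·M_3 + 2h_3·M_4 = 6(S'(10) - Δ_3) = -27.
Solving the tridiagonal system: M_0 = -1373/108, M_1 = 401/54, M_2 = -847/216, M_3 = 445/108, M_4 = -1417/216.
On [2, 4], S(x) = 2 - 571/216·(x - 2) + 401/108·(x - 2)² - 817/864·(x - 2)³.
With (x - 2) = 1: S(3) = 1835/864.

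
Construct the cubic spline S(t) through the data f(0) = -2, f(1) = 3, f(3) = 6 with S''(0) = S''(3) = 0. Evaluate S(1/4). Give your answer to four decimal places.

Put M_i = S'' at the i-th knot. Here h = (1, 2) and Δ = (5, 3/2), so the interior equations h_(i-1)·M_(i-1) + 2(h_(i-1)+h_i)·M_i + h_i·M_(i+1) = 6(Δ_i − Δ_(i-1)) read
  1·M_0 + 6·M_1 + 2·M_2 = 6(Δ_1 - Δ_0) = -21
Natural end conditions: M_0 = M_2 = 0.
Solving the tridiagonal system: M_0 = 0, M_1 = -7/2, M_2 = 0.
On [0, 1], S(t) = -2 + 67/12·t + 0·t² - 7/12·t³.
With t = 1/4: S(1/4) = -157/256.

-0.6133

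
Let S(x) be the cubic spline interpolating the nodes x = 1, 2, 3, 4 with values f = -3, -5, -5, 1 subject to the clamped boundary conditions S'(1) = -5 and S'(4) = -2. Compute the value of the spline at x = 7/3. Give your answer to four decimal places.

-5.6370

Let σ_i = S''(x_i). Step sizes h_i = 1, 1, 1; slopes of the chords Δ_i = (y_(i+1) - y_i)/h_i = -2, 0, 6.
  1·σ_0 + 4·σ_1 + 1·σ_2 = 6(Δ_1 - Δ_0) = 12
  1·σ_1 + 4·σ_2 + 1·σ_3 = 6(Δ_2 - Δ_1) = 36
Clamped end conditions give two more equations: 2h_0·σ_0 + h_0·σ_1 = 6(Δ_0 - S'(1)) = 18 and h_2·σ_2 + 2h_2·σ_3 = 6(S'(4) - Δ_2) = -48.
Solving: σ_0 = 56/5, σ_1 = -22/5, σ_2 = 92/5, σ_3 = -166/5.
On [2, 3], S(x) = -5 - 8/5·(x - 2) - 11/5·(x - 2)² + 19/5·(x - 2)³.
With (x - 2) = 1/3: S(7/3) = -761/135.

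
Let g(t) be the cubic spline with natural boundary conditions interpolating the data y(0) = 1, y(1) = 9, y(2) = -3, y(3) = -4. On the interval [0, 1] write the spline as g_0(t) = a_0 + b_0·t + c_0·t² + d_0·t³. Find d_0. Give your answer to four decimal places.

With M_i denoting the second derivative at x_i, h_i = 1, 1, 1, and Δ_i = (y_(i+1) − y_i)/h_i = 8, -12, -1:
  1·M_0 + 4·M_1 + 1·M_2 = 6(Δ_1 - Δ_0) = -120
  1·M_1 + 4·M_2 + 1·M_3 = 6(Δ_2 - Δ_1) = 66
Natural end conditions: M_0 = M_3 = 0.
Solving the tridiagonal system: M_0 = 0, M_1 = -182/5, M_2 = 128/5, M_3 = 0.
On [0, 1], with g_0(t) = a_0 + b_0·t + c_0·t² + d_0·t³: c_0 = M_0/2 = 0, d_0 = (M_1 - M_0)/(6h_0) = -91/15, b_0 = Δ_0 - h_0(2M_0 + M_1)/6 = 211/15.

-6.0667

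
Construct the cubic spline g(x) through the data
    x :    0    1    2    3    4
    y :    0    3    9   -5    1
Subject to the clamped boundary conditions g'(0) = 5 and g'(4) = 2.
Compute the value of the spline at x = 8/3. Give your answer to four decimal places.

Write M_i for g''(x_i). With h_i = 1, 1, 1, 1 and divided differences Δ_i = 3, 6, -14, 6, the continuity of g' gives the tridiagonal system
  1·M_0 + 4·M_1 + 1·M_2 = 6(Δ_1 - Δ_0) = 18
  1·M_1 + 4·M_2 + 1·M_3 = 6(Δ_2 - Δ_1) = -120
  1·M_2 + 4·M_3 + 1·M_4 = 6(Δ_3 - Δ_2) = 120
Clamped end conditions give two more equations: 2h_0·M_0 + h_0·M_1 = 6(Δ_0 - g'(0)) = -12 and h_3·M_3 + 2h_3·M_4 = 6(g'(4) - Δ_3) = -24.
Forward elimination and back-substitution give M_0 = -114/7, M_1 = 144/7, M_2 = -48, M_3 = 360/7, M_4 = -264/7.
On [2, 3], g(x) = 9 - 46/7·(x - 2) - 24·(x - 2)² + 116/7·(x - 2)³.
With (x - 2) = 2/3: g(8/3) = -215/189.

-1.1376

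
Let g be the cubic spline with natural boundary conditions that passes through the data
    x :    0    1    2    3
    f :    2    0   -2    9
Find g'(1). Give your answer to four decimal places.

Put M_i = g'' at the i-th knot. Here h = (1, 1, 1) and Δ = (-2, -2, 11), so the interior equations h_(i-1)·M_(i-1) + 2(h_(i-1)+h_i)·M_i + h_i·M_(i+1) = 6(Δ_i − Δ_(i-1)) read
  1·M_0 + 4·M_1 + 1·M_2 = 6(Δ_1 - Δ_0) = 0
  1·M_1 + 4·M_2 + 1·M_3 = 6(Δ_2 - Δ_1) = 78
Natural end conditions: M_0 = M_3 = 0.
Hence M_0 = 0, M_1 = -26/5, M_2 = 104/5, M_3 = 0.
On [1, 2], g'(x) = b_1 + 2c_1·(x - 1) + 3d_1·(x - 1)² with b_1 = Δ_1 - h_1(2M_1 + M_2)/6 = -56/15, c_1 = M_1/2 = -13/5, d_1 = (M_2 - M_1)/(6h_1) = 13/3. So g'(1) = -56/15.

-3.7333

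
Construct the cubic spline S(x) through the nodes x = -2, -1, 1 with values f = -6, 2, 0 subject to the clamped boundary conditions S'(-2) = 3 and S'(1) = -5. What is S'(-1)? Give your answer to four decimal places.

Put M_i = S'' at the i-th knot. Here h = (1, 2) and Δ = (8, -1), so the interior equations h_(i-1)·M_(i-1) + 2(h_(i-1)+h_i)·M_i + h_i·M_(i+1) = 6(Δ_i − Δ_(i-1)) read
  1·M_0 + 6·M_1 + 2·M_2 = 6(Δ_1 - Δ_0) = -54
Clamped end conditions give two more equations: 2h_0·M_0 + h_0·M_1 = 6(Δ_0 - S'(-2)) = 30 and h_1·M_1 + 2h_1·M_2 = 6(S'(1) - Δ_1) = -24.
Solving the tridiagonal system: M_0 = 64/3, M_1 = -38/3, M_2 = 1/3.
On [-1, 1], S'(x) = b_1 + 2c_1·(x + 1) + 3d_1·(x + 1)² with b_1 = Δ_1 - h_1(2M_1 + M_2)/6 = 22/3, c_1 = M_1/2 = -19/3, d_1 = (M_2 - M_1)/(6h_1) = 13/12. So S'(-1) = 22/3.

7.3333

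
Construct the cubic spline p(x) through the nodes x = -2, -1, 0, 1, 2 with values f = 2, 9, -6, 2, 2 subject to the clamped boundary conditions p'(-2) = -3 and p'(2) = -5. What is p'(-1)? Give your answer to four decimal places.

Write M_i for p''(x_i). With h_i = 1, 1, 1, 1 and divided differences Δ_i = 7, -15, 8, 0, the continuity of p' gives the tridiagonal system
  1·M_0 + 4·M_1 + 1·M_2 = 6(Δ_1 - Δ_0) = -132
  1·M_1 + 4·M_2 + 1·M_3 = 6(Δ_2 - Δ_1) = 138
  1·M_2 + 4·M_3 + 1·M_4 = 6(Δ_3 - Δ_2) = -48
Clamped end conditions give two more equations: 2h_0·M_0 + h_0·M_1 = 6(Δ_0 - p'(-2)) = 60 and h_3·M_3 + 2h_3·M_4 = 6(p'(2) - Δ_3) = -30.
Solving: M_0 = 857/14, M_1 = -437/7, M_2 = 113/2, M_3 = -179/7, M_4 = -31/14.
On [-1, 0], p'(x) = b_1 + 2c_1·(x + 1) + 3d_1·(x + 1)² with b_1 = Δ_1 - h_1(2M_1 + M_2)/6 = -101/28, c_1 = M_1/2 = -437/14, d_1 = (M_2 - M_1)/(6h_1) = 555/28. So p'(-1) = -101/28.

-3.6071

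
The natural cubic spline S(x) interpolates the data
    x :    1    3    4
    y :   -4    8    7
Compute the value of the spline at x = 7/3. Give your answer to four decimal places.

5.7284

With m_i denoting the second derivative at x_i, h_i = 2, 1, and Δ_i = (y_(i+1) − y_i)/h_i = 6, -1:
  2·m_0 + 6·m_1 + 1·m_2 = 6(Δ_1 - Δ_0) = -42
Natural end conditions: m_0 = m_2 = 0.
Hence m_0 = 0, m_1 = -7, m_2 = 0.
On [1, 3], S(x) = -4 + 25/3·(x - 1) + 0·(x - 1)² - 7/12·(x - 1)³.
With (x - 1) = 4/3: S(7/3) = 464/81.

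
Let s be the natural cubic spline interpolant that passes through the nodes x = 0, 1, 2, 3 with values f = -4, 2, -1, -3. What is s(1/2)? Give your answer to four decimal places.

-0.0750

Write M_i for s''(x_i). With h_i = 1, 1, 1 and divided differences Δ_i = 6, -3, -2, the continuity of s' gives the tridiagonal system
  1·M_0 + 4·M_1 + 1·M_2 = 6(Δ_1 - Δ_0) = -54
  1·M_1 + 4·M_2 + 1·M_3 = 6(Δ_2 - Δ_1) = 6
Natural end conditions: M_0 = M_3 = 0.
Solving the tridiagonal system: M_0 = 0, M_1 = -74/5, M_2 = 26/5, M_3 = 0.
On [0, 1], s(x) = -4 + 127/15·x + 0·x² - 37/15·x³.
With x = 1/2: s(1/2) = -3/40.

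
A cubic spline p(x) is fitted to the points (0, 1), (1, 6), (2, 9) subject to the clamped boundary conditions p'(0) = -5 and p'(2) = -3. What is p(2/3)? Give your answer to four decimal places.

3.1481

Let M_i = p''(x_i). Step sizes h_i = 1, 1; slopes of the chords Δ_i = (y_(i+1) - y_i)/h_i = 5, 3.
  1·M_0 + 4·M_1 + 1·M_2 = 6(Δ_1 - Δ_0) = -12
Clamped end conditions give two more equations: 2h_0·M_0 + h_0·M_1 = 6(Δ_0 - p'(0)) = 60 and h_1·M_1 + 2h_1·M_2 = 6(p'(2) - Δ_1) = -36.
Hence M_0 = 34, M_1 = -8, M_2 = -14.
On [0, 1], p(x) = 1 - 5·x + 17·x² - 7·x³.
With x = 2/3: p(2/3) = 85/27.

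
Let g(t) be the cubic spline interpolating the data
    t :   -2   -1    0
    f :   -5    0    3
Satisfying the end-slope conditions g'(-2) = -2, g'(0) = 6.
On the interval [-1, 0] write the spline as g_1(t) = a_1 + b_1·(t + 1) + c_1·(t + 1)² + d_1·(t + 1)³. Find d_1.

Put m_i = g'' at the i-th knot. Here h = (1, 1) and Δ = (5, 3), so the interior equations h_(i-1)·m_(i-1) + 2(h_(i-1)+h_i)·m_i + h_i·m_(i+1) = 6(Δ_i − Δ_(i-1)) read
  1·m_0 + 4·m_1 + 1·m_2 = 6(Δ_1 - Δ_0) = -12
Clamped end conditions give two more equations: 2h_0·m_0 + h_0·m_1 = 6(Δ_0 - g'(-2)) = 42 and h_1·m_1 + 2h_1·m_2 = 6(g'(0) - Δ_1) = 18.
Hence m_0 = 28, m_1 = -14, m_2 = 16.
On [-1, 0], with g_1(t) = a_1 + b_1·(t + 1) + c_1·(t + 1)² + d_1·(t + 1)³: c_1 = m_1/2 = -7, d_1 = (m_2 - m_1)/(6h_1) = 5, b_1 = Δ_1 - h_1(2m_1 + m_2)/6 = 5.

5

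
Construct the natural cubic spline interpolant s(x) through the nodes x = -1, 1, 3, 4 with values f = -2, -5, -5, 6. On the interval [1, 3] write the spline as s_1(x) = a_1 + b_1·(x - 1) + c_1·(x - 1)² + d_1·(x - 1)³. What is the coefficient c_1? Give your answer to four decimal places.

-0.8864

With σ_i denoting the second derivative at x_i, h_i = 2, 2, 1, and Δ_i = (y_(i+1) − y_i)/h_i = -3/2, 0, 11:
  2·σ_0 + 8·σ_1 + 2·σ_2 = 6(Δ_1 - Δ_0) = 9
  2·σ_1 + 6·σ_2 + 1·σ_3 = 6(Δ_2 - Δ_1) = 66
Natural end conditions: σ_0 = σ_3 = 0.
Solving: σ_0 = 0, σ_1 = -39/22, σ_2 = 255/22, σ_3 = 0.
On [1, 3], with s_1(x) = a_1 + b_1·(x - 1) + c_1·(x - 1)² + d_1·(x - 1)³: c_1 = σ_1/2 = -39/44, d_1 = (σ_2 - σ_1)/(6h_1) = 49/44, b_1 = Δ_1 - h_1(2σ_1 + σ_2)/6 = -59/22.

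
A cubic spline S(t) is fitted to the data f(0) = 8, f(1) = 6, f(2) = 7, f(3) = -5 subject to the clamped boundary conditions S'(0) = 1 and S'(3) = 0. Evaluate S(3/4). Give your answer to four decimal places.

6.2000

Put M_i = S'' at the i-th knot. Here h = (1, 1, 1) and Δ = (-2, 1, -12), so the interior equations h_(i-1)·M_(i-1) + 2(h_(i-1)+h_i)·M_i + h_i·M_(i+1) = 6(Δ_i − Δ_(i-1)) read
  1·M_0 + 4·M_1 + 1·M_2 = 6(Δ_1 - Δ_0) = 18
  1·M_1 + 4·M_2 + 1·M_3 = 6(Δ_2 - Δ_1) = -78
Clamped end conditions give two more equations: 2h_0·M_0 + h_0·M_1 = 6(Δ_0 - S'(0)) = -18 and h_2·M_2 + 2h_2·M_3 = 6(S'(3) - Δ_2) = 72.
Hence M_0 = -274/15, M_1 = 278/15, M_2 = -568/15, M_3 = 824/15.
On [0, 1], S(t) = 8 + 1·t - 137/15·t² + 92/15·t³.
With t = 3/4: S(3/4) = 31/5.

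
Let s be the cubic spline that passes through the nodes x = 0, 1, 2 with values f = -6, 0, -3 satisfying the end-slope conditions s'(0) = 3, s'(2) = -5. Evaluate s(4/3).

Write m_i for s''(x_i). With h_i = 1, 1 and divided differences Δ_i = 6, -3, the continuity of s' gives the tridiagonal system
  1·m_0 + 4·m_1 + 1·m_2 = 6(Δ_1 - Δ_0) = -54
Clamped end conditions give two more equations: 2h_0·m_0 + h_0·m_1 = 6(Δ_0 - s'(0)) = 18 and h_1·m_1 + 2h_1·m_2 = 6(s'(2) - Δ_1) = -12.
Forward elimination and back-substitution give m_0 = 37/2, m_1 = -19, m_2 = 7/2.
On [1, 2], s(x) = 0 + 11/4·(x - 1) - 19/2·(x - 1)² + 15/4·(x - 1)³.
With (x - 1) = 1/3: s(4/3) = 0.

0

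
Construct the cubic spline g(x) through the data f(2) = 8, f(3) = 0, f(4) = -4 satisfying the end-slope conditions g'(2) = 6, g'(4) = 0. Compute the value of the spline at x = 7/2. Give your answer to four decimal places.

Write m_i for g''(x_i). With h_i = 1, 1 and divided differences Δ_i = -8, -4, the continuity of g' gives the tridiagonal system
  1·m_0 + 4·m_1 + 1·m_2 = 6(Δ_1 - Δ_0) = 24
Clamped end conditions give two more equations: 2h_0·m_0 + h_0·m_1 = 6(Δ_0 - g'(2)) = -84 and h_1·m_1 + 2h_1·m_2 = 6(g'(4) - Δ_1) = 24.
Forward elimination and back-substitution give m_0 = -51, m_1 = 18, m_2 = 3.
On [3, 4], g(x) = 0 - 21/2·(x - 3) + 9·(x - 3)² - 5/2·(x - 3)³.
With (x - 3) = 1/2: g(7/2) = -53/16.

-3.3125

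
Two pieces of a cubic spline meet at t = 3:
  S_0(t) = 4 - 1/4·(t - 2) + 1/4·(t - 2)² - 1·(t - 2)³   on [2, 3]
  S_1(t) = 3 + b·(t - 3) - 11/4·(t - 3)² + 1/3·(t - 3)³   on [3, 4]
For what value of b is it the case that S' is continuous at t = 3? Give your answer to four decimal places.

S_0'(t) = -1/4 + 1/2·(t - 2) - 3·(t - 2)², so S_0'(3) = -11/4. On the right, S_1'(3) = b, so b = -11/4.

-2.7500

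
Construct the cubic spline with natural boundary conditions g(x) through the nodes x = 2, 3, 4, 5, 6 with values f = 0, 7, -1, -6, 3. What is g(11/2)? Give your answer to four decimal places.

Let σ_i = g''(x_i). Step sizes h_i = 1, 1, 1, 1; slopes of the chords Δ_i = (y_(i+1) - y_i)/h_i = 7, -8, -5, 9.
  1·σ_0 + 4·σ_1 + 1·σ_2 = 6(Δ_1 - Δ_0) = -90
  1·σ_1 + 4·σ_2 + 1·σ_3 = 6(Δ_2 - Δ_1) = 18
  1·σ_2 + 4·σ_3 + 1·σ_4 = 6(Δ_3 - Δ_2) = 84
Natural end conditions: σ_0 = σ_4 = 0.
Forward elimination and back-substitution give σ_0 = 0, σ_1 = -669/28, σ_2 = 39/7, σ_3 = 549/28, σ_4 = 0.
On [5, 6], g(x) = -6 + 69/28·(x - 5) + 549/56·(x - 5)² - 183/56·(x - 5)³.
With (x - 5) = 1/2: g(11/2) = -1221/448.

-2.7254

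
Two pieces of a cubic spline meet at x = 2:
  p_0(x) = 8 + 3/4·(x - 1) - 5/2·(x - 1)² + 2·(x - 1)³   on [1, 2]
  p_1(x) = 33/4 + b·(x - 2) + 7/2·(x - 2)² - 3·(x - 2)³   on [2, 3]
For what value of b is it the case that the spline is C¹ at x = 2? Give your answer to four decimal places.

p_0'(x) = 3/4 - 5·(x - 1) + 6·(x - 1)², so p_0'(2) = 7/4. On the right, p_1'(2) = b, so b = 7/4.

1.7500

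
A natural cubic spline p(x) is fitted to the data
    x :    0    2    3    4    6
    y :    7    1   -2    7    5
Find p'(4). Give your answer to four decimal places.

8.1515

Put m_i = p'' at the i-th knot. Here h = (2, 1, 1, 2) and Δ = (-3, -3, 9, -1), so the interior equations h_(i-1)·m_(i-1) + 2(h_(i-1)+h_i)·m_i + h_i·m_(i+1) = 6(Δ_i − Δ_(i-1)) read
  2·m_0 + 6·m_1 + 1·m_2 = 6(Δ_1 - Δ_0) = 0
  1·m_1 + 4·m_2 + 1·m_3 = 6(Δ_2 - Δ_1) = 72
  1·m_2 + 6·m_3 + 2·m_4 = 6(Δ_3 - Δ_2) = -60
Natural end conditions: m_0 = m_4 = 0.
Solving the tridiagonal system: m_0 = 0, m_1 = -41/11, m_2 = 246/11, m_3 = -151/11, m_4 = 0.
On [4, 6], p'(x) = b_3 + 2c_3·(x - 4) + 3d_3·(x - 4)² with b_3 = Δ_3 - h_3(2m_3 + m_4)/6 = 269/33, c_3 = m_3/2 = -151/22, d_3 = (m_4 - m_3)/(6h_3) = 151/132. So p'(4) = 269/33.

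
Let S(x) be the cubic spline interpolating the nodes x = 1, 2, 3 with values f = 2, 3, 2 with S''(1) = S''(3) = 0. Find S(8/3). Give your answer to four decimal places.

2.4815

Put m_i = S'' at the i-th knot. Here h = (1, 1) and Δ = (1, -1), so the interior equations h_(i-1)·m_(i-1) + 2(h_(i-1)+h_i)·m_i + h_i·m_(i+1) = 6(Δ_i − Δ_(i-1)) read
  1·m_0 + 4·m_1 + 1·m_2 = 6(Δ_1 - Δ_0) = -12
Natural end conditions: m_0 = m_2 = 0.
Forward elimination and back-substitution give m_0 = 0, m_1 = -3, m_2 = 0.
On [2, 3], S(x) = 3 + 0·(x - 2) - 3/2·(x - 2)² + 1/2·(x - 2)³.
With (x - 2) = 2/3: S(8/3) = 67/27.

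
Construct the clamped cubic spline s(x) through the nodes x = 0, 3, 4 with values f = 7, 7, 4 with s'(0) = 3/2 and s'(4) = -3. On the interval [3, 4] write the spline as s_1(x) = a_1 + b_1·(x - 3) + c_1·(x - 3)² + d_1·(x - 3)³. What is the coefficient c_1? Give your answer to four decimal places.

Write M_i for s''(x_i). With h_i = 3, 1 and divided differences Δ_i = 0, -3, the continuity of s' gives the tridiagonal system
  3·M_0 + 8·M_1 + 1·M_2 = 6(Δ_1 - Δ_0) = -18
Clamped end conditions give two more equations: 2h_0·M_0 + h_0·M_1 = 6(Δ_0 - s'(0)) = -9 and h_1·M_1 + 2h_1·M_2 = 6(s'(4) - Δ_1) = 0.
Forward elimination and back-substitution give M_0 = -3/8, M_1 = -9/4, M_2 = 9/8.
On [3, 4], with s_1(x) = a_1 + b_1·(x - 3) + c_1·(x - 3)² + d_1·(x - 3)³: c_1 = M_1/2 = -9/8, d_1 = (M_2 - M_1)/(6h_1) = 9/16, b_1 = Δ_1 - h_1(2M_1 + M_2)/6 = -39/16.

-1.1250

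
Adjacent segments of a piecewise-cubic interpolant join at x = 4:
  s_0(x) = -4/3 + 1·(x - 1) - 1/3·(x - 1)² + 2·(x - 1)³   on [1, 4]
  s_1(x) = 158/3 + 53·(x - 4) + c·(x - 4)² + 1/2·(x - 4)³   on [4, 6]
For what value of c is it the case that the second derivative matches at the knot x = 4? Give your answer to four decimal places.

s_0''(x) = -2/3 + 12·(x - 1), so s_0''(4) = 106/3. On the right, s_1''(4) = 2c, so c = 53/3.

17.6667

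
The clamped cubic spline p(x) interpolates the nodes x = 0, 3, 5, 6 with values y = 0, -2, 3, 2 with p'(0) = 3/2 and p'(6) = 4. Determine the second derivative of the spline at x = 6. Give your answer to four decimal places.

Write M_i for p''(x_i). With h_i = 3, 2, 1 and divided differences Δ_i = -2/3, 5/2, -1, the continuity of p' gives the tridiagonal system
  3·M_0 + 10·M_1 + 2·M_2 = 6(Δ_1 - Δ_0) = 19
  2·M_1 + 6·M_2 + 1·M_3 = 6(Δ_2 - Δ_1) = -21
Clamped end conditions give two more equations: 2h_0·M_0 + h_0·M_1 = 6(Δ_0 - p'(0)) = -13 and h_2·M_2 + 2h_2·M_3 = 6(p'(6) - Δ_2) = 30.
Hence M_0 = -265/57, M_1 = 283/57, M_2 = -476/57, M_3 = 1093/57.

19.1754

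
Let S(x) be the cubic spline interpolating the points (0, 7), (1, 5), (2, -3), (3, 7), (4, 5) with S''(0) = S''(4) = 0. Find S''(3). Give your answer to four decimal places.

-27.6429

With M_i denoting the second derivative at x_i, h_i = 1, 1, 1, 1, and Δ_i = (y_(i+1) − y_i)/h_i = -2, -8, 10, -2:
  1·M_0 + 4·M_1 + 1·M_2 = 6(Δ_1 - Δ_0) = -36
  1·M_1 + 4·M_2 + 1·M_3 = 6(Δ_2 - Δ_1) = 108
  1·M_2 + 4·M_3 + 1·M_4 = 6(Δ_3 - Δ_2) = -72
Natural end conditions: M_0 = M_4 = 0.
Forward elimination and back-substitution give M_0 = 0, M_1 = -261/14, M_2 = 270/7, M_3 = -387/14, M_4 = 0.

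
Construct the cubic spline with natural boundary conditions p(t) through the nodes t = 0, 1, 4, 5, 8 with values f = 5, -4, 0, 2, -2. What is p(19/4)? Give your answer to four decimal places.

Let σ_i = p''(x_i). Step sizes h_i = 1, 3, 1, 3; slopes of the chords Δ_i = (y_(i+1) - y_i)/h_i = -9, 4/3, 2, -4/3.
  1·σ_0 + 8·σ_1 + 3·σ_2 = 6(Δ_1 - Δ_0) = 62
  3·σ_1 + 8·σ_2 + 1·σ_3 = 6(Δ_2 - Δ_1) = 4
  1·σ_2 + 8·σ_3 + 3·σ_4 = 6(Δ_3 - Δ_2) = -20
Natural end conditions: σ_0 = σ_4 = 0.
Solving the tridiagonal system: σ_0 = 0, σ_1 = 625/72, σ_2 = -67/27, σ_3 = -473/216, σ_4 = 0.
On [4, 5], p(t) = 0 + 1379/432·(t - 4) - 67/54·(t - 4)² + 7/144·(t - 4)³.
With (t - 4) = 3/4: p(19/4) = 15821/9216.

1.7167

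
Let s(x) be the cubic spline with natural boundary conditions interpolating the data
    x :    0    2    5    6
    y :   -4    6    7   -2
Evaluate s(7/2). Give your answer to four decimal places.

Write M_i for s''(x_i). With h_i = 2, 3, 1 and divided differences Δ_i = 5, 1/3, -9, the continuity of s' gives the tridiagonal system
  2·M_0 + 10·M_1 + 3·M_2 = 6(Δ_1 - Δ_0) = -28
  3·M_1 + 8·M_2 + 1·M_3 = 6(Δ_2 - Δ_1) = -56
Natural end conditions: M_0 = M_3 = 0.
Hence M_0 = 0, M_1 = -56/71, M_2 = -476/71, M_3 = 0.
On [2, 5], s(x) = 6 + 953/213·(x - 2) - 28/71·(x - 2)² - 70/213·(x - 2)³.
With (x - 2) = 3/2: s(7/2) = 3043/284.

10.7148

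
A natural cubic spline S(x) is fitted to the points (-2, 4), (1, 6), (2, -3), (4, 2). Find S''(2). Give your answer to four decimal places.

Write M_i for S''(x_i). With h_i = 3, 1, 2 and divided differences Δ_i = 2/3, -9, 5/2, the continuity of S' gives the tridiagonal system
  3·M_0 + 8·M_1 + 1·M_2 = 6(Δ_1 - Δ_0) = -58
  1·M_1 + 6·M_2 + 2·M_3 = 6(Δ_2 - Δ_1) = 69
Natural end conditions: M_0 = M_3 = 0.
Solving the tridiagonal system: M_0 = 0, M_1 = -417/47, M_2 = 610/47, M_3 = 0.

12.9787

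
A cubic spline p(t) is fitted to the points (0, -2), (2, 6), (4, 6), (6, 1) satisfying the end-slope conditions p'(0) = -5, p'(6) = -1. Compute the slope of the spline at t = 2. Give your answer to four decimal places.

With M_i denoting the second derivative at x_i, h_i = 2, 2, 2, and Δ_i = (y_(i+1) − y_i)/h_i = 4, 0, -5/2:
  2·M_0 + 8·M_1 + 2·M_2 = 6(Δ_1 - Δ_0) = -24
  2·M_1 + 8·M_2 + 2·M_3 = 6(Δ_2 - Δ_1) = -15
Clamped end conditions give two more equations: 2h_0·M_0 + h_0·M_1 = 6(Δ_0 - p'(0)) = 54 and h_2·M_2 + 2h_2·M_3 = 6(p'(6) - Δ_2) = 9.
Hence M_0 = 511/30, M_1 = -106/15, M_2 = -23/30, M_3 = 79/30.
On [2, 4], p'(t) = b_1 + 2c_1·(t - 2) + 3d_1·(t - 2)² with b_1 = Δ_1 - h_1(2M_1 + M_2)/6 = 149/30, c_1 = M_1/2 = -53/15, d_1 = (M_2 - M_1)/(6h_1) = 21/40. So p'(2) = 149/30.

4.9667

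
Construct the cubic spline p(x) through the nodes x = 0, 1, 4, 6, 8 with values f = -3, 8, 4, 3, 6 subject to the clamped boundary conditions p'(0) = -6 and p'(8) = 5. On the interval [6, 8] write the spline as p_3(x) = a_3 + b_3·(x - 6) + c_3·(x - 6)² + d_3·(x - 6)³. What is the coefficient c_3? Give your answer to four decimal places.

Put M_i = p'' at the i-th knot. Here h = (1, 3, 2, 2) and Δ = (11, -4/3, -1/2, 3/2), so the interior equations h_(i-1)·M_(i-1) + 2(h_(i-1)+h_i)·M_i + h_i·M_(i+1) = 6(Δ_i − Δ_(i-1)) read
  1·M_0 + 8·M_1 + 3·M_2 = 6(Δ_1 - Δ_0) = -74
  3·M_1 + 10·M_2 + 2·M_3 = 6(Δ_2 - Δ_1) = 5
  2·M_2 + 8·M_3 + 2·M_4 = 6(Δ_3 - Δ_2) = 12
Clamped end conditions give two more equations: 2h_0·M_0 + h_0·M_1 = 6(Δ_0 - p'(0)) = 102 and h_3·M_3 + 2h_3·M_4 = 6(p'(8) - Δ_3) = 21.
Hence M_0 = 8735/144, M_1 = -1391/72, M_2 = 955/144, M_3 = -121/72, M_4 = 877/144.
On [6, 8], with p_3(x) = a_3 + b_3·(x - 6) + c_3·(x - 6)² + d_3·(x - 6)³: c_3 = M_3/2 = -121/144, d_3 = (M_4 - M_3)/(6h_3) = 373/576, b_3 = Δ_3 - h_3(2M_3 + M_4)/6 = 85/144.

-0.8403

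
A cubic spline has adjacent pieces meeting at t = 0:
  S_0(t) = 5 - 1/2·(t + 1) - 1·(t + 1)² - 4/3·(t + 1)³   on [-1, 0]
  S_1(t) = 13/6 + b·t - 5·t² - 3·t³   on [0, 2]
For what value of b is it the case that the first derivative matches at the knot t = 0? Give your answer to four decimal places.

-6.5000

S_0'(t) = -1/2 - 2·(t + 1) - 4·(t + 1)², so S_0'(0) = -13/2. On the right, S_1'(0) = b, so b = -13/2.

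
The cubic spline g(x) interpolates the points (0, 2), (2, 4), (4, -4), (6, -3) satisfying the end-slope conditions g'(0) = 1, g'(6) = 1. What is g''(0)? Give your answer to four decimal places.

2.9000

Write m_i for g''(x_i). With h_i = 2, 2, 2 and divided differences Δ_i = 1, -4, 1/2, the continuity of g' gives the tridiagonal system
  2·m_0 + 8·m_1 + 2·m_2 = 6(Δ_1 - Δ_0) = -30
  2·m_1 + 8·m_2 + 2·m_3 = 6(Δ_2 - Δ_1) = 27
Clamped end conditions give two more equations: 2h_0·m_0 + h_0·m_1 = 6(Δ_0 - g'(0)) = 0 and h_2·m_2 + 2h_2·m_3 = 6(g'(6) - Δ_2) = 3.
Forward elimination and back-substitution give m_0 = 29/10, m_1 = -29/5, m_2 = 53/10, m_3 = -19/10.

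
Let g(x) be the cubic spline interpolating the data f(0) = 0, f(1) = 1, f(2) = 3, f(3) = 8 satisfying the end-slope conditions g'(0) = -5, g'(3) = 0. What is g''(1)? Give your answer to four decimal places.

With M_i denoting the second derivative at x_i, h_i = 1, 1, 1, and Δ_i = (y_(i+1) − y_i)/h_i = 1, 2, 5:
  1·M_0 + 4·M_1 + 1·M_2 = 6(Δ_1 - Δ_0) = 6
  1·M_1 + 4·M_2 + 1·M_3 = 6(Δ_2 - Δ_1) = 18
Clamped end conditions give two more equations: 2h_0·M_0 + h_0·M_1 = 6(Δ_0 - g'(0)) = 36 and h_2·M_2 + 2h_2·M_3 = 6(g'(3) - Δ_2) = -30.
Solving the tridiagonal system: M_0 = 64/3, M_1 = -20/3, M_2 = 34/3, M_3 = -62/3.

-6.6667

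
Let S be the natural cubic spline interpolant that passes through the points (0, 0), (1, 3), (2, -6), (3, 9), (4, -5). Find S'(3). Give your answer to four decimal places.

Write m_i for S''(x_i). With h_i = 1, 1, 1, 1 and divided differences Δ_i = 3, -9, 15, -14, the continuity of S' gives the tridiagonal system
  1·m_0 + 4·m_1 + 1·m_2 = 6(Δ_1 - Δ_0) = -72
  1·m_1 + 4·m_2 + 1·m_3 = 6(Δ_2 - Δ_1) = 144
  1·m_2 + 4·m_3 + 1·m_4 = 6(Δ_3 - Δ_2) = -174
Natural end conditions: m_0 = m_4 = 0.
Forward elimination and back-substitution give m_0 = 0, m_1 = -915/28, m_2 = 411/7, m_3 = -1629/28, m_4 = 0.
On [3, 4], S'(t) = b_3 + 2c_3·(t - 3) + 3d_3·(t - 3)² with b_3 = Δ_3 - h_3(2m_3 + m_4)/6 = 151/28, c_3 = m_3/2 = -1629/56, d_3 = (m_4 - m_3)/(6h_3) = 543/56. So S'(3) = 151/28.

5.3929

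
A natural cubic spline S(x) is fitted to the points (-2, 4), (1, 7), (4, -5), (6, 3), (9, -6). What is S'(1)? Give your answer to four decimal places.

-3.3051

Put σ_i = S'' at the i-th knot. Here h = (3, 3, 2, 3) and Δ = (1, -4, 4, -3), so the interior equations h_(i-1)·σ_(i-1) + 2(h_(i-1)+h_i)·σ_i + h_i·σ_(i+1) = 6(Δ_i − Δ_(i-1)) read
  3·σ_0 + 12·σ_1 + 3·σ_2 = 6(Δ_1 - Δ_0) = -30
  3·σ_1 + 10·σ_2 + 2·σ_3 = 6(Δ_2 - Δ_1) = 48
  2·σ_2 + 10·σ_3 + 3·σ_4 = 6(Δ_3 - Δ_2) = -42
Natural end conditions: σ_0 = σ_4 = 0.
Hence σ_0 = 0, σ_1 = -254/59, σ_2 = 426/59, σ_3 = -333/59, σ_4 = 0.
On [1, 4], S'(x) = b_1 + 2c_1·(x - 1) + 3d_1·(x - 1)² with b_1 = Δ_1 - h_1(2σ_1 + σ_2)/6 = -195/59, c_1 = σ_1/2 = -127/59, d_1 = (σ_2 - σ_1)/(6h_1) = 340/531. So S'(1) = -195/59.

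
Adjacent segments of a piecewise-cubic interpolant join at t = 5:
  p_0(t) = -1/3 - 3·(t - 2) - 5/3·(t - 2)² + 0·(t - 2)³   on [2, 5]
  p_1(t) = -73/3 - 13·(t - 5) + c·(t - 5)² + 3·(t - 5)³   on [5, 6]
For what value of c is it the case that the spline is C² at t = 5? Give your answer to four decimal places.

-1.6667

p_0''(t) = -10/3 + 0·(t - 2), so p_0''(5) = -10/3. On the right, p_1''(5) = 2c, so c = -5/3.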